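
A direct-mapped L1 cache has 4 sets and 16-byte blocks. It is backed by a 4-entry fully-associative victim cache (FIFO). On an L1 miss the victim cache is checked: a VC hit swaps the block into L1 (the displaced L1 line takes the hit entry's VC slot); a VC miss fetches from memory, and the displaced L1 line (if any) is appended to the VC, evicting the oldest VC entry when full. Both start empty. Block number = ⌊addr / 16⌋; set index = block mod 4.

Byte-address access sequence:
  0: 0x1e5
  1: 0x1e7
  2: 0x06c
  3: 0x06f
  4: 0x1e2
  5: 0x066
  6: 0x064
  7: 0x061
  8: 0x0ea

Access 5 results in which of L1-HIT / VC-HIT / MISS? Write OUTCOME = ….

0: 0x1e5 (blk 30, set 2) → MISS  vc=[]
1: 0x1e7 (blk 30, set 2) → L1-HIT  vc=[]
2: 0x6c (blk 6, set 2) → MISS  vc=[30]
3: 0x6f (blk 6, set 2) → L1-HIT  vc=[30]
4: 0x1e2 (blk 30, set 2) → VC-HIT  vc=[6]
5: 0x66 (blk 6, set 2) → VC-HIT  vc=[30]
6: 0x64 (blk 6, set 2) → L1-HIT  vc=[30]
7: 0x61 (blk 6, set 2) → L1-HIT  vc=[30]
8: 0xea (blk 14, set 2) → MISS  vc=[30, 6]

OUTCOME = VC-HIT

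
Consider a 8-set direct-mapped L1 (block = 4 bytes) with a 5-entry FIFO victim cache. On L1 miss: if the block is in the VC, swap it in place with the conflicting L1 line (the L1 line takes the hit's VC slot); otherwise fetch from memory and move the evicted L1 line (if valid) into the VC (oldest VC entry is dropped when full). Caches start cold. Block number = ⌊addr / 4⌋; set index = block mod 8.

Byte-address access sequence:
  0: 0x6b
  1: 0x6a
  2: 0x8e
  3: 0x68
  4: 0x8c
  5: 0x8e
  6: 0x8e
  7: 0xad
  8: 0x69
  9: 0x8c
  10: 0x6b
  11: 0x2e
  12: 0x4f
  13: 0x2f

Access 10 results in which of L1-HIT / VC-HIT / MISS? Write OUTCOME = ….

#0 0x6b→b26/s2 MISS; vc=[]
#1 0x6a→b26/s2 L1-HIT; vc=[]
#2 0x8e→b35/s3 MISS; vc=[]
#3 0x68→b26/s2 L1-HIT; vc=[]
#4 0x8c→b35/s3 L1-HIT; vc=[]
#5 0x8e→b35/s3 L1-HIT; vc=[]
#6 0x8e→b35/s3 L1-HIT; vc=[]
#7 0xad→b43/s3 MISS; vc=[35]
#8 0x69→b26/s2 L1-HIT; vc=[35]
#9 0x8c→b35/s3 VC-HIT; vc=[43]
#10 0x6b→b26/s2 L1-HIT; vc=[43]
#11 0x2e→b11/s3 MISS; vc=[43,35]
#12 0x4f→b19/s3 MISS; vc=[43,35,11]
#13 0x2f→b11/s3 VC-HIT; vc=[43,35,19]

OUTCOME = L1-HIT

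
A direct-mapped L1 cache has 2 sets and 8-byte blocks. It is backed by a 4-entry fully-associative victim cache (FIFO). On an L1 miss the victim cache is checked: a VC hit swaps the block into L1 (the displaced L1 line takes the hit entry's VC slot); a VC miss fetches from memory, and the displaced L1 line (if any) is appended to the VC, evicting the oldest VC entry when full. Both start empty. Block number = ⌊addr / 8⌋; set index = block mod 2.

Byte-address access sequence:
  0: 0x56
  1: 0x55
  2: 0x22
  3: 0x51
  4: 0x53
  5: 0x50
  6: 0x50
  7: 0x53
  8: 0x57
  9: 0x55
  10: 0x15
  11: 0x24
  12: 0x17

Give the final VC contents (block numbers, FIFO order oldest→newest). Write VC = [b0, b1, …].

0: 0x56 (blk 10, set 0) → MISS  vc=[]
1: 0x55 (blk 10, set 0) → L1-HIT  vc=[]
2: 0x22 (blk 4, set 0) → MISS  vc=[10]
3: 0x51 (blk 10, set 0) → VC-HIT  vc=[4]
4: 0x53 (blk 10, set 0) → L1-HIT  vc=[4]
5: 0x50 (blk 10, set 0) → L1-HIT  vc=[4]
6: 0x50 (blk 10, set 0) → L1-HIT  vc=[4]
7: 0x53 (blk 10, set 0) → L1-HIT  vc=[4]
8: 0x57 (blk 10, set 0) → L1-HIT  vc=[4]
9: 0x55 (blk 10, set 0) → L1-HIT  vc=[4]
10: 0x15 (blk 2, set 0) → MISS  vc=[4, 10]
11: 0x24 (blk 4, set 0) → VC-HIT  vc=[2, 10]
12: 0x17 (blk 2, set 0) → VC-HIT  vc=[4, 10]

VC = [4, 10]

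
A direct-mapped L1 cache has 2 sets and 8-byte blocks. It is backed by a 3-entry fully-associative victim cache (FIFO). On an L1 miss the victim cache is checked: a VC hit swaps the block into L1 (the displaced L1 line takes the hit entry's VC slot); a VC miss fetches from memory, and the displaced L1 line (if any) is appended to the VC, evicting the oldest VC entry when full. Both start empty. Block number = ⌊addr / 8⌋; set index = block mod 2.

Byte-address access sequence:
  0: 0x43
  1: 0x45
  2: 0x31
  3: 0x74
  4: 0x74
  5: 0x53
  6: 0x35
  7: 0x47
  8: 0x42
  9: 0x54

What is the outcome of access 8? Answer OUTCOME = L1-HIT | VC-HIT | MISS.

OUTCOME = L1-HIT

  [0] addr=0x43 blk=8 s=0: MISS | VC []
  [1] addr=0x45 blk=8 s=0: L1-HIT | VC []
  [2] addr=0x31 blk=6 s=0: MISS | VC [8]
  [3] addr=0x74 blk=14 s=0: MISS | VC [8, 6]
  [4] addr=0x74 blk=14 s=0: L1-HIT | VC [8, 6]
  [5] addr=0x53 blk=10 s=0: MISS | VC [8, 6, 14]
  [6] addr=0x35 blk=6 s=0: VC-HIT | VC [8, 10, 14]
  [7] addr=0x47 blk=8 s=0: VC-HIT | VC [6, 10, 14]
  [8] addr=0x42 blk=8 s=0: L1-HIT | VC [6, 10, 14]
  [9] addr=0x54 blk=10 s=0: VC-HIT | VC [6, 8, 14]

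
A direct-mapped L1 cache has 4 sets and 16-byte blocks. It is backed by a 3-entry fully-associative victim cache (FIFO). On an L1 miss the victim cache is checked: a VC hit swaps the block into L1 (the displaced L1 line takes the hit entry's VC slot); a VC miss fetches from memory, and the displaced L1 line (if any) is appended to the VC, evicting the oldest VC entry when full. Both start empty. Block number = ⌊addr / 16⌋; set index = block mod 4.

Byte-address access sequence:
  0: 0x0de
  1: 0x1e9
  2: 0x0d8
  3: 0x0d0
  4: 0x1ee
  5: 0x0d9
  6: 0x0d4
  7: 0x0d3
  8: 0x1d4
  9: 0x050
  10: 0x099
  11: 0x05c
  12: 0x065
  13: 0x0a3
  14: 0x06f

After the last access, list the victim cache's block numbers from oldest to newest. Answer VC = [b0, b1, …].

VC = [9, 30, 10]

  [0] addr=0xde blk=13 s=1: MISS | VC []
  [1] addr=0x1e9 blk=30 s=2: MISS | VC []
  [2] addr=0xd8 blk=13 s=1: L1-HIT | VC []
  [3] addr=0xd0 blk=13 s=1: L1-HIT | VC []
  [4] addr=0x1ee blk=30 s=2: L1-HIT | VC []
  [5] addr=0xd9 blk=13 s=1: L1-HIT | VC []
  [6] addr=0xd4 blk=13 s=1: L1-HIT | VC []
  [7] addr=0xd3 blk=13 s=1: L1-HIT | VC []
  [8] addr=0x1d4 blk=29 s=1: MISS | VC [13]
  [9] addr=0x50 blk=5 s=1: MISS | VC [13, 29]
  [10] addr=0x99 blk=9 s=1: MISS | VC [13, 29, 5]
  [11] addr=0x5c blk=5 s=1: VC-HIT | VC [13, 29, 9]
  [12] addr=0x65 blk=6 s=2: MISS | VC [29, 9, 30]
  [13] addr=0xa3 blk=10 s=2: MISS | VC [9, 30, 6]
  [14] addr=0x6f blk=6 s=2: VC-HIT | VC [9, 30, 10]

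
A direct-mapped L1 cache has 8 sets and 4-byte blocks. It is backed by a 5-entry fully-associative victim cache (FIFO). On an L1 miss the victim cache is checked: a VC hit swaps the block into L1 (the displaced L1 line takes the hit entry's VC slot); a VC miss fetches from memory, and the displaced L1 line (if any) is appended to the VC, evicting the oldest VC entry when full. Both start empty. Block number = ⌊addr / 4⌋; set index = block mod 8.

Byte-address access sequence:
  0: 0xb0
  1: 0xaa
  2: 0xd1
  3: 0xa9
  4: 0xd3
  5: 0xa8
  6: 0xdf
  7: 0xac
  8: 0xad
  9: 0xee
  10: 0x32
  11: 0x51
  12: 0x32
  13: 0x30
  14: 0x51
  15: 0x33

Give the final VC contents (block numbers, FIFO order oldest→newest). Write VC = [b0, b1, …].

#0 0xb0→b44/s4 MISS; vc=[]
#1 0xaa→b42/s2 MISS; vc=[]
#2 0xd1→b52/s4 MISS; vc=[44]
#3 0xa9→b42/s2 L1-HIT; vc=[44]
#4 0xd3→b52/s4 L1-HIT; vc=[44]
#5 0xa8→b42/s2 L1-HIT; vc=[44]
#6 0xdf→b55/s7 MISS; vc=[44]
#7 0xac→b43/s3 MISS; vc=[44]
#8 0xad→b43/s3 L1-HIT; vc=[44]
#9 0xee→b59/s3 MISS; vc=[44,43]
#10 0x32→b12/s4 MISS; vc=[44,43,52]
#11 0x51→b20/s4 MISS; vc=[44,43,52,12]
#12 0x32→b12/s4 VC-HIT; vc=[44,43,52,20]
#13 0x30→b12/s4 L1-HIT; vc=[44,43,52,20]
#14 0x51→b20/s4 VC-HIT; vc=[44,43,52,12]
#15 0x33→b12/s4 VC-HIT; vc=[44,43,52,20]

VC = [44, 43, 52, 20]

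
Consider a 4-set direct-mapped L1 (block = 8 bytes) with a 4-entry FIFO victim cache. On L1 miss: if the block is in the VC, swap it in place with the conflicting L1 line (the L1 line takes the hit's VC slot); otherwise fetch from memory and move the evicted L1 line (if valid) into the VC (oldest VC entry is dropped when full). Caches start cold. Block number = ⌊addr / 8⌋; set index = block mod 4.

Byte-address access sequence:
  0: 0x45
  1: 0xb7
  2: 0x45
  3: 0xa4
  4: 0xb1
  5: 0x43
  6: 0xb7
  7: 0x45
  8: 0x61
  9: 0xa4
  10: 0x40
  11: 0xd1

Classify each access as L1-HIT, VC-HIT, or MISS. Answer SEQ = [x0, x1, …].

SEQ = [MISS, MISS, L1-HIT, MISS, L1-HIT, VC-HIT, L1-HIT, L1-HIT, MISS, VC-HIT, VC-HIT, MISS]

  [0] addr=0x45 blk=8 s=0: MISS | VC []
  [1] addr=0xb7 blk=22 s=2: MISS | VC []
  [2] addr=0x45 blk=8 s=0: L1-HIT | VC []
  [3] addr=0xa4 blk=20 s=0: MISS | VC [8]
  [4] addr=0xb1 blk=22 s=2: L1-HIT | VC [8]
  [5] addr=0x43 blk=8 s=0: VC-HIT | VC [20]
  [6] addr=0xb7 blk=22 s=2: L1-HIT | VC [20]
  [7] addr=0x45 blk=8 s=0: L1-HIT | VC [20]
  [8] addr=0x61 blk=12 s=0: MISS | VC [20, 8]
  [9] addr=0xa4 blk=20 s=0: VC-HIT | VC [12, 8]
  [10] addr=0x40 blk=8 s=0: VC-HIT | VC [12, 20]
  [11] addr=0xd1 blk=26 s=2: MISS | VC [12, 20, 22]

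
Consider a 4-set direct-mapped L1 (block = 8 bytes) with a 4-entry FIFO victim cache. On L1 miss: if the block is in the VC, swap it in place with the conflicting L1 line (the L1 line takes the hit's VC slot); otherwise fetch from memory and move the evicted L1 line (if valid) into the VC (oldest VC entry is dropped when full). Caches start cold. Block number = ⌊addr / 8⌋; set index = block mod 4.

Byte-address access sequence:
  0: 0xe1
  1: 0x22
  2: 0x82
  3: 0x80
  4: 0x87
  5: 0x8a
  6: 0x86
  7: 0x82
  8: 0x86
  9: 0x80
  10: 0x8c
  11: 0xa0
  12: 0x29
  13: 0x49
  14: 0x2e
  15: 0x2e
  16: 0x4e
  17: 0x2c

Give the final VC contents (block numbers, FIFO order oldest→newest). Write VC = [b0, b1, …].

  [0] addr=0xe1 blk=28 s=0: MISS | VC []
  [1] addr=0x22 blk=4 s=0: MISS | VC [28]
  [2] addr=0x82 blk=16 s=0: MISS | VC [28, 4]
  [3] addr=0x80 blk=16 s=0: L1-HIT | VC [28, 4]
  [4] addr=0x87 blk=16 s=0: L1-HIT | VC [28, 4]
  [5] addr=0x8a blk=17 s=1: MISS | VC [28, 4]
  [6] addr=0x86 blk=16 s=0: L1-HIT | VC [28, 4]
  [7] addr=0x82 blk=16 s=0: L1-HIT | VC [28, 4]
  [8] addr=0x86 blk=16 s=0: L1-HIT | VC [28, 4]
  [9] addr=0x80 blk=16 s=0: L1-HIT | VC [28, 4]
  [10] addr=0x8c blk=17 s=1: L1-HIT | VC [28, 4]
  [11] addr=0xa0 blk=20 s=0: MISS | VC [28, 4, 16]
  [12] addr=0x29 blk=5 s=1: MISS | VC [28, 4, 16, 17]
  [13] addr=0x49 blk=9 s=1: MISS | VC [4, 16, 17, 5]
  [14] addr=0x2e blk=5 s=1: VC-HIT | VC [4, 16, 17, 9]
  [15] addr=0x2e blk=5 s=1: L1-HIT | VC [4, 16, 17, 9]
  [16] addr=0x4e blk=9 s=1: VC-HIT | VC [4, 16, 17, 5]
  [17] addr=0x2c blk=5 s=1: VC-HIT | VC [4, 16, 17, 9]

VC = [4, 16, 17, 9]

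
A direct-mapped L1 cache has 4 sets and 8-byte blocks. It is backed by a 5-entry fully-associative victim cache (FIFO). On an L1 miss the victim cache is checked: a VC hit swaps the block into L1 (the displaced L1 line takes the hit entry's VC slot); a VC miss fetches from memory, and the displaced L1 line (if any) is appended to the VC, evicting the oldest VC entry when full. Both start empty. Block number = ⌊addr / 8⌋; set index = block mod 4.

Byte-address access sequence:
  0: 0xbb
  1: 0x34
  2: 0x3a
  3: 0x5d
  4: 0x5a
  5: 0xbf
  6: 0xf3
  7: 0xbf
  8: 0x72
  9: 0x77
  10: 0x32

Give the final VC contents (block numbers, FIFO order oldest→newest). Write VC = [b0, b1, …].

VC = [11, 7, 14, 30]

  [0] addr=0xbb blk=23 s=3: MISS | VC []
  [1] addr=0x34 blk=6 s=2: MISS | VC []
  [2] addr=0x3a blk=7 s=3: MISS | VC [23]
  [3] addr=0x5d blk=11 s=3: MISS | VC [23, 7]
  [4] addr=0x5a blk=11 s=3: L1-HIT | VC [23, 7]
  [5] addr=0xbf blk=23 s=3: VC-HIT | VC [11, 7]
  [6] addr=0xf3 blk=30 s=2: MISS | VC [11, 7, 6]
  [7] addr=0xbf blk=23 s=3: L1-HIT | VC [11, 7, 6]
  [8] addr=0x72 blk=14 s=2: MISS | VC [11, 7, 6, 30]
  [9] addr=0x77 blk=14 s=2: L1-HIT | VC [11, 7, 6, 30]
  [10] addr=0x32 blk=6 s=2: VC-HIT | VC [11, 7, 14, 30]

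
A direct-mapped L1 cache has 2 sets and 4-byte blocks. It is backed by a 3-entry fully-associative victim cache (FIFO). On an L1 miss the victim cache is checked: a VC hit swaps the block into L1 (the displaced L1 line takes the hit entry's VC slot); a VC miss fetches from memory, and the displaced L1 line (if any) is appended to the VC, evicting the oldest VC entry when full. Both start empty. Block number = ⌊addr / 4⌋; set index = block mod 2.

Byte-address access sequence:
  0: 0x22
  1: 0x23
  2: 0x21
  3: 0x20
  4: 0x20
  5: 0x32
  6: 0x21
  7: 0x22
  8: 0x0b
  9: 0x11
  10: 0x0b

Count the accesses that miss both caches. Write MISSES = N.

MISSES = 4

  [0] addr=0x22 blk=8 s=0: MISS | VC []
  [1] addr=0x23 blk=8 s=0: L1-HIT | VC []
  [2] addr=0x21 blk=8 s=0: L1-HIT | VC []
  [3] addr=0x20 blk=8 s=0: L1-HIT | VC []
  [4] addr=0x20 blk=8 s=0: L1-HIT | VC []
  [5] addr=0x32 blk=12 s=0: MISS | VC [8]
  [6] addr=0x21 blk=8 s=0: VC-HIT | VC [12]
  [7] addr=0x22 blk=8 s=0: L1-HIT | VC [12]
  [8] addr=0xb blk=2 s=0: MISS | VC [12, 8]
  [9] addr=0x11 blk=4 s=0: MISS | VC [12, 8, 2]
  [10] addr=0xb blk=2 s=0: VC-HIT | VC [12, 8, 4]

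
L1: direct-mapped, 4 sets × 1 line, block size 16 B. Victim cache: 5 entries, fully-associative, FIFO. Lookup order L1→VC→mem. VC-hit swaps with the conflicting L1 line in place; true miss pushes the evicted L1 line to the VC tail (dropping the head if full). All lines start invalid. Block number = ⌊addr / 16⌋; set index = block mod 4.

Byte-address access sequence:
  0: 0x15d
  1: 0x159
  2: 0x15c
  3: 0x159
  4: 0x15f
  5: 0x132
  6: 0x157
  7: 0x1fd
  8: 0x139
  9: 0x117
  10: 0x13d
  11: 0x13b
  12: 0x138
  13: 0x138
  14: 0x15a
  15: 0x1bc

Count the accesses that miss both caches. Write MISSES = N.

MISSES = 5

0: 0x15d (blk 21, set 1) → MISS  vc=[]
1: 0x159 (blk 21, set 1) → L1-HIT  vc=[]
2: 0x15c (blk 21, set 1) → L1-HIT  vc=[]
3: 0x159 (blk 21, set 1) → L1-HIT  vc=[]
4: 0x15f (blk 21, set 1) → L1-HIT  vc=[]
5: 0x132 (blk 19, set 3) → MISS  vc=[]
6: 0x157 (blk 21, set 1) → L1-HIT  vc=[]
7: 0x1fd (blk 31, set 3) → MISS  vc=[19]
8: 0x139 (blk 19, set 3) → VC-HIT  vc=[31]
9: 0x117 (blk 17, set 1) → MISS  vc=[31, 21]
10: 0x13d (blk 19, set 3) → L1-HIT  vc=[31, 21]
11: 0x13b (blk 19, set 3) → L1-HIT  vc=[31, 21]
12: 0x138 (blk 19, set 3) → L1-HIT  vc=[31, 21]
13: 0x138 (blk 19, set 3) → L1-HIT  vc=[31, 21]
14: 0x15a (blk 21, set 1) → VC-HIT  vc=[31, 17]
15: 0x1bc (blk 27, set 3) → MISS  vc=[31, 17, 19]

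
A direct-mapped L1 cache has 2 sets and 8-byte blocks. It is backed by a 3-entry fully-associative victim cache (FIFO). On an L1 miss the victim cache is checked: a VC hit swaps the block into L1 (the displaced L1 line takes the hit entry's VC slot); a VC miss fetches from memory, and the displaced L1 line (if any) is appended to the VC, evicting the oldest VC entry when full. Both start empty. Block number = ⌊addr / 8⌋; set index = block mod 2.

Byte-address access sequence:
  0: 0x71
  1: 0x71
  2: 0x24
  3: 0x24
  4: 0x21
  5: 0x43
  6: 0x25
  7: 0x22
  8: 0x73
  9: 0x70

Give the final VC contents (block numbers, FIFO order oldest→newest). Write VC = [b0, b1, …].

VC = [4, 8]

  [0] addr=0x71 blk=14 s=0: MISS | VC []
  [1] addr=0x71 blk=14 s=0: L1-HIT | VC []
  [2] addr=0x24 blk=4 s=0: MISS | VC [14]
  [3] addr=0x24 blk=4 s=0: L1-HIT | VC [14]
  [4] addr=0x21 blk=4 s=0: L1-HIT | VC [14]
  [5] addr=0x43 blk=8 s=0: MISS | VC [14, 4]
  [6] addr=0x25 blk=4 s=0: VC-HIT | VC [14, 8]
  [7] addr=0x22 blk=4 s=0: L1-HIT | VC [14, 8]
  [8] addr=0x73 blk=14 s=0: VC-HIT | VC [4, 8]
  [9] addr=0x70 blk=14 s=0: L1-HIT | VC [4, 8]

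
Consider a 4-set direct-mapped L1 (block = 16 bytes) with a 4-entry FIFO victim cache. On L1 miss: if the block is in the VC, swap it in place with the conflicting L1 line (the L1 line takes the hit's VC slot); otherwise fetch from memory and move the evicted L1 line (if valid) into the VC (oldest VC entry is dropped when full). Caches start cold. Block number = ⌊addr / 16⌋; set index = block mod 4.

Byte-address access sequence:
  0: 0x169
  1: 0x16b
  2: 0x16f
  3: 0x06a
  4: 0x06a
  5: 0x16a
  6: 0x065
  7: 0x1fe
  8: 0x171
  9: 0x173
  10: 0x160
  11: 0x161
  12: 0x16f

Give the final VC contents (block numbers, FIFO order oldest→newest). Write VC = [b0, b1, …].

0: 0x169 (blk 22, set 2) → MISS  vc=[]
1: 0x16b (blk 22, set 2) → L1-HIT  vc=[]
2: 0x16f (blk 22, set 2) → L1-HIT  vc=[]
3: 0x6a (blk 6, set 2) → MISS  vc=[22]
4: 0x6a (blk 6, set 2) → L1-HIT  vc=[22]
5: 0x16a (blk 22, set 2) → VC-HIT  vc=[6]
6: 0x65 (blk 6, set 2) → VC-HIT  vc=[22]
7: 0x1fe (blk 31, set 3) → MISS  vc=[22]
8: 0x171 (blk 23, set 3) → MISS  vc=[22, 31]
9: 0x173 (blk 23, set 3) → L1-HIT  vc=[22, 31]
10: 0x160 (blk 22, set 2) → VC-HIT  vc=[6, 31]
11: 0x161 (blk 22, set 2) → L1-HIT  vc=[6, 31]
12: 0x16f (blk 22, set 2) → L1-HIT  vc=[6, 31]

VC = [6, 31]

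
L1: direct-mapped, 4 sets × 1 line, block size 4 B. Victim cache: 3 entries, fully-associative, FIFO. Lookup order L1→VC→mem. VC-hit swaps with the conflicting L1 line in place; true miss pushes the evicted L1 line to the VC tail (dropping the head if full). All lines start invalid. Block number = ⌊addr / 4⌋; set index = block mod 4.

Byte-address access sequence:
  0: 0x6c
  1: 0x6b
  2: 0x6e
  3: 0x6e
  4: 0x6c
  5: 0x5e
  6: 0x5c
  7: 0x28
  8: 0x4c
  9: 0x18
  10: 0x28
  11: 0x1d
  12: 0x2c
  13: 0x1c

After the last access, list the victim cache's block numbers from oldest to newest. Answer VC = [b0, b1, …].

0: 0x6c (blk 27, set 3) → MISS  vc=[]
1: 0x6b (blk 26, set 2) → MISS  vc=[]
2: 0x6e (blk 27, set 3) → L1-HIT  vc=[]
3: 0x6e (blk 27, set 3) → L1-HIT  vc=[]
4: 0x6c (blk 27, set 3) → L1-HIT  vc=[]
5: 0x5e (blk 23, set 3) → MISS  vc=[27]
6: 0x5c (blk 23, set 3) → L1-HIT  vc=[27]
7: 0x28 (blk 10, set 2) → MISS  vc=[27, 26]
8: 0x4c (blk 19, set 3) → MISS  vc=[27, 26, 23]
9: 0x18 (blk 6, set 2) → MISS  vc=[26, 23, 10]
10: 0x28 (blk 10, set 2) → VC-HIT  vc=[26, 23, 6]
11: 0x1d (blk 7, set 3) → MISS  vc=[23, 6, 19]
12: 0x2c (blk 11, set 3) → MISS  vc=[6, 19, 7]
13: 0x1c (blk 7, set 3) → VC-HIT  vc=[6, 19, 11]

VC = [6, 19, 11]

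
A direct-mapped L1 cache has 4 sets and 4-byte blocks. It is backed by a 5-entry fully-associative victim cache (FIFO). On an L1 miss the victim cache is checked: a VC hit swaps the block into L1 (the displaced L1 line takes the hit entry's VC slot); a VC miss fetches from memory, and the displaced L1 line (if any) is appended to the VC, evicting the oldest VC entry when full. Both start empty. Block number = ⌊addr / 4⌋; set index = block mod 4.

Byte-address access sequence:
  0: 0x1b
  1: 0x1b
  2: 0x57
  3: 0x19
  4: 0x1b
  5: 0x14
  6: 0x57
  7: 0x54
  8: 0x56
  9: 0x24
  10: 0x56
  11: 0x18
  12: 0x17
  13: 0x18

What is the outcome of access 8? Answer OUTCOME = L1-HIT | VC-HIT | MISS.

OUTCOME = L1-HIT

#0 0x1b→b6/s2 MISS; vc=[]
#1 0x1b→b6/s2 L1-HIT; vc=[]
#2 0x57→b21/s1 MISS; vc=[]
#3 0x19→b6/s2 L1-HIT; vc=[]
#4 0x1b→b6/s2 L1-HIT; vc=[]
#5 0x14→b5/s1 MISS; vc=[21]
#6 0x57→b21/s1 VC-HIT; vc=[5]
#7 0x54→b21/s1 L1-HIT; vc=[5]
#8 0x56→b21/s1 L1-HIT; vc=[5]
#9 0x24→b9/s1 MISS; vc=[5,21]
#10 0x56→b21/s1 VC-HIT; vc=[5,9]
#11 0x18→b6/s2 L1-HIT; vc=[5,9]
#12 0x17→b5/s1 VC-HIT; vc=[21,9]
#13 0x18→b6/s2 L1-HIT; vc=[21,9]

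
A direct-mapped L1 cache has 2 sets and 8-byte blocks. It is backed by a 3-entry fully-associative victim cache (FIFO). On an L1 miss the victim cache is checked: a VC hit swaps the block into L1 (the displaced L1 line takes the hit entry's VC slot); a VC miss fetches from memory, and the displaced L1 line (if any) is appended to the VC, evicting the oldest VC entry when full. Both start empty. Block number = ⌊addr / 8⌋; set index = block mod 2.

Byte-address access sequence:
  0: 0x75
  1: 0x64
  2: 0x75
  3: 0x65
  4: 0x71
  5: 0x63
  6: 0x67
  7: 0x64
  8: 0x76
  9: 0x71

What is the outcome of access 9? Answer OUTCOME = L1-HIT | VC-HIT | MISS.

OUTCOME = L1-HIT

0: 0x75 (blk 14, set 0) → MISS  vc=[]
1: 0x64 (blk 12, set 0) → MISS  vc=[14]
2: 0x75 (blk 14, set 0) → VC-HIT  vc=[12]
3: 0x65 (blk 12, set 0) → VC-HIT  vc=[14]
4: 0x71 (blk 14, set 0) → VC-HIT  vc=[12]
5: 0x63 (blk 12, set 0) → VC-HIT  vc=[14]
6: 0x67 (blk 12, set 0) → L1-HIT  vc=[14]
7: 0x64 (blk 12, set 0) → L1-HIT  vc=[14]
8: 0x76 (blk 14, set 0) → VC-HIT  vc=[12]
9: 0x71 (blk 14, set 0) → L1-HIT  vc=[12]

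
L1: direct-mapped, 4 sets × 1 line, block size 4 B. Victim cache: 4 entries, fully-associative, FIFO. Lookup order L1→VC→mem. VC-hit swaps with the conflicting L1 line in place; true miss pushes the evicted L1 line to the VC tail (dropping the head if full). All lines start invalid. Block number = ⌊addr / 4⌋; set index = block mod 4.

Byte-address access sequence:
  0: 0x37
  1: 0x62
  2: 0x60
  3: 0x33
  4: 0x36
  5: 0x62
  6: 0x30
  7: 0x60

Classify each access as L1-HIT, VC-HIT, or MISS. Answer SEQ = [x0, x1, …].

#0 0x37→b13/s1 MISS; vc=[]
#1 0x62→b24/s0 MISS; vc=[]
#2 0x60→b24/s0 L1-HIT; vc=[]
#3 0x33→b12/s0 MISS; vc=[24]
#4 0x36→b13/s1 L1-HIT; vc=[24]
#5 0x62→b24/s0 VC-HIT; vc=[12]
#6 0x30→b12/s0 VC-HIT; vc=[24]
#7 0x60→b24/s0 VC-HIT; vc=[12]

SEQ = [MISS, MISS, L1-HIT, MISS, L1-HIT, VC-HIT, VC-HIT, VC-HIT]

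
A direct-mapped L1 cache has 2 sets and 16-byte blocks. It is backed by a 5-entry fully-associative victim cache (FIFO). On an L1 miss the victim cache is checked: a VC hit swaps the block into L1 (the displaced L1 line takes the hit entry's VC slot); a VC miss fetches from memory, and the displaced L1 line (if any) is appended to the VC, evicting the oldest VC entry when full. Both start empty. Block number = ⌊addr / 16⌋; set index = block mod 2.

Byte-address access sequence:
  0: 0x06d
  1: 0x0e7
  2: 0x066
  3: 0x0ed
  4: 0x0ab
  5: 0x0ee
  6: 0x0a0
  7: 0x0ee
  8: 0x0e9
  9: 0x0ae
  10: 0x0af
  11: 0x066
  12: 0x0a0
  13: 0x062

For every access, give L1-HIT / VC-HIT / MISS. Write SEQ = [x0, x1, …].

  [0] addr=0x6d blk=6 s=0: MISS | VC []
  [1] addr=0xe7 blk=14 s=0: MISS | VC [6]
  [2] addr=0x66 blk=6 s=0: VC-HIT | VC [14]
  [3] addr=0xed blk=14 s=0: VC-HIT | VC [6]
  [4] addr=0xab blk=10 s=0: MISS | VC [6, 14]
  [5] addr=0xee blk=14 s=0: VC-HIT | VC [6, 10]
  [6] addr=0xa0 blk=10 s=0: VC-HIT | VC [6, 14]
  [7] addr=0xee blk=14 s=0: VC-HIT | VC [6, 10]
  [8] addr=0xe9 blk=14 s=0: L1-HIT | VC [6, 10]
  [9] addr=0xae blk=10 s=0: VC-HIT | VC [6, 14]
  [10] addr=0xaf blk=10 s=0: L1-HIT | VC [6, 14]
  [11] addr=0x66 blk=6 s=0: VC-HIT | VC [10, 14]
  [12] addr=0xa0 blk=10 s=0: VC-HIT | VC [6, 14]
  [13] addr=0x62 blk=6 s=0: VC-HIT | VC [10, 14]

SEQ = [MISS, MISS, VC-HIT, VC-HIT, MISS, VC-HIT, VC-HIT, VC-HIT, L1-HIT, VC-HIT, L1-HIT, VC-HIT, VC-HIT, VC-HIT]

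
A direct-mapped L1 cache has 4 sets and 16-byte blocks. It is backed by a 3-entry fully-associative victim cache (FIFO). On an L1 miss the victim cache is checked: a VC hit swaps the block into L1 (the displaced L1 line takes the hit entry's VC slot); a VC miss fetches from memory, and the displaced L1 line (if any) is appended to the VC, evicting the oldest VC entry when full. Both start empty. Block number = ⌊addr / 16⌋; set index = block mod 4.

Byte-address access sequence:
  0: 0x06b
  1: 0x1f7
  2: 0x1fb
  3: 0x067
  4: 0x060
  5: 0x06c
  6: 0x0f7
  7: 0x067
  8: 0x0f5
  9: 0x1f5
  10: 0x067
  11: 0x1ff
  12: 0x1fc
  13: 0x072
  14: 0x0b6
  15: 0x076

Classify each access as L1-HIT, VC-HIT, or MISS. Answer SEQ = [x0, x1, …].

  [0] addr=0x6b blk=6 s=2: MISS | VC []
  [1] addr=0x1f7 blk=31 s=3: MISS | VC []
  [2] addr=0x1fb blk=31 s=3: L1-HIT | VC []
  [3] addr=0x67 blk=6 s=2: L1-HIT | VC []
  [4] addr=0x60 blk=6 s=2: L1-HIT | VC []
  [5] addr=0x6c blk=6 s=2: L1-HIT | VC []
  [6] addr=0xf7 blk=15 s=3: MISS | VC [31]
  [7] addr=0x67 blk=6 s=2: L1-HIT | VC [31]
  [8] addr=0xf5 blk=15 s=3: L1-HIT | VC [31]
  [9] addr=0x1f5 blk=31 s=3: VC-HIT | VC [15]
  [10] addr=0x67 blk=6 s=2: L1-HIT | VC [15]
  [11] addr=0x1ff blk=31 s=3: L1-HIT | VC [15]
  [12] addr=0x1fc blk=31 s=3: L1-HIT | VC [15]
  [13] addr=0x72 blk=7 s=3: MISS | VC [15, 31]
  [14] addr=0xb6 blk=11 s=3: MISS | VC [15, 31, 7]
  [15] addr=0x76 blk=7 s=3: VC-HIT | VC [15, 31, 11]

SEQ = [MISS, MISS, L1-HIT, L1-HIT, L1-HIT, L1-HIT, MISS, L1-HIT, L1-HIT, VC-HIT, L1-HIT, L1-HIT, L1-HIT, MISS, MISS, VC-HIT]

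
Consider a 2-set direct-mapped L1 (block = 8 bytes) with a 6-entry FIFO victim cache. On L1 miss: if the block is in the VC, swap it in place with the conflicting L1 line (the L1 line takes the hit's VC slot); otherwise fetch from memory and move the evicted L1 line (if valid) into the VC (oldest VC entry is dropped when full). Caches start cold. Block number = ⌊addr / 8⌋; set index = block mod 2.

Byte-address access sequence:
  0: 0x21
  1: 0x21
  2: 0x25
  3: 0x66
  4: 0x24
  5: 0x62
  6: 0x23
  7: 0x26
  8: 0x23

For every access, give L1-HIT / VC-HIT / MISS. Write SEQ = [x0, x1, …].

SEQ = [MISS, L1-HIT, L1-HIT, MISS, VC-HIT, VC-HIT, VC-HIT, L1-HIT, L1-HIT]

  [0] addr=0x21 blk=4 s=0: MISS | VC []
  [1] addr=0x21 blk=4 s=0: L1-HIT | VC []
  [2] addr=0x25 blk=4 s=0: L1-HIT | VC []
  [3] addr=0x66 blk=12 s=0: MISS | VC [4]
  [4] addr=0x24 blk=4 s=0: VC-HIT | VC [12]
  [5] addr=0x62 blk=12 s=0: VC-HIT | VC [4]
  [6] addr=0x23 blk=4 s=0: VC-HIT | VC [12]
  [7] addr=0x26 blk=4 s=0: L1-HIT | VC [12]
  [8] addr=0x23 blk=4 s=0: L1-HIT | VC [12]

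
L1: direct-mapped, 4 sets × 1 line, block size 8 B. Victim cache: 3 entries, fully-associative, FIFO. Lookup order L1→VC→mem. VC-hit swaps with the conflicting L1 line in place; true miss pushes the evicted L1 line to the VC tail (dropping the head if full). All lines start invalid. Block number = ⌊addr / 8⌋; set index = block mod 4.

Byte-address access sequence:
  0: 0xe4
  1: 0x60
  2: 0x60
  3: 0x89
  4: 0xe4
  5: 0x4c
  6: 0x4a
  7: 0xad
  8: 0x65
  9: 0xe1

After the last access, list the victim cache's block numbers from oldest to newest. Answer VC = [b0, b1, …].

VC = [12, 17, 9]

  [0] addr=0xe4 blk=28 s=0: MISS | VC []
  [1] addr=0x60 blk=12 s=0: MISS | VC [28]
  [2] addr=0x60 blk=12 s=0: L1-HIT | VC [28]
  [3] addr=0x89 blk=17 s=1: MISS | VC [28]
  [4] addr=0xe4 blk=28 s=0: VC-HIT | VC [12]
  [5] addr=0x4c blk=9 s=1: MISS | VC [12, 17]
  [6] addr=0x4a blk=9 s=1: L1-HIT | VC [12, 17]
  [7] addr=0xad blk=21 s=1: MISS | VC [12, 17, 9]
  [8] addr=0x65 blk=12 s=0: VC-HIT | VC [28, 17, 9]
  [9] addr=0xe1 blk=28 s=0: VC-HIT | VC [12, 17, 9]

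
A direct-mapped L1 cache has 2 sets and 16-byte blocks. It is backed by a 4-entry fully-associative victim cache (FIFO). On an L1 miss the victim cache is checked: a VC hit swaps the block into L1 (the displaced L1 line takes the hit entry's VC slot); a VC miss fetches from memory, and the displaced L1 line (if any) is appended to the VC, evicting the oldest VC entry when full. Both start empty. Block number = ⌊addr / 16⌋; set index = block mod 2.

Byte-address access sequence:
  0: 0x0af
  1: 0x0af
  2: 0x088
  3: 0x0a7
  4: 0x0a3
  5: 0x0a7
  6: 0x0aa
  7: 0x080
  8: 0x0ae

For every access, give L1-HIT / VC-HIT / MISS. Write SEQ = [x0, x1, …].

#0 0xaf→b10/s0 MISS; vc=[]
#1 0xaf→b10/s0 L1-HIT; vc=[]
#2 0x88→b8/s0 MISS; vc=[10]
#3 0xa7→b10/s0 VC-HIT; vc=[8]
#4 0xa3→b10/s0 L1-HIT; vc=[8]
#5 0xa7→b10/s0 L1-HIT; vc=[8]
#6 0xaa→b10/s0 L1-HIT; vc=[8]
#7 0x80→b8/s0 VC-HIT; vc=[10]
#8 0xae→b10/s0 VC-HIT; vc=[8]

SEQ = [MISS, L1-HIT, MISS, VC-HIT, L1-HIT, L1-HIT, L1-HIT, VC-HIT, VC-HIT]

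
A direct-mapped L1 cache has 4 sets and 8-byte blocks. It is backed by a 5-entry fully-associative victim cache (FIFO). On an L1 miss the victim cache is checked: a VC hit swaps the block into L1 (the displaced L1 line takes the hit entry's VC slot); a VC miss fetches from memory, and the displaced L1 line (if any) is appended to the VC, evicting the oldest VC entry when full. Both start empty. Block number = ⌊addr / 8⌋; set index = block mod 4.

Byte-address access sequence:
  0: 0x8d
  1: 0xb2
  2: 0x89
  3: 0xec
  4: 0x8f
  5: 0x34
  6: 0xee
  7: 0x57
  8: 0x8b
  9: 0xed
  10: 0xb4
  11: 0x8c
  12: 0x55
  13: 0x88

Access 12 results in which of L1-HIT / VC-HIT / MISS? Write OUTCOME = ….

0: 0x8d (blk 17, set 1) → MISS  vc=[]
1: 0xb2 (blk 22, set 2) → MISS  vc=[]
2: 0x89 (blk 17, set 1) → L1-HIT  vc=[]
3: 0xec (blk 29, set 1) → MISS  vc=[17]
4: 0x8f (blk 17, set 1) → VC-HIT  vc=[29]
5: 0x34 (blk 6, set 2) → MISS  vc=[29, 22]
6: 0xee (blk 29, set 1) → VC-HIT  vc=[17, 22]
7: 0x57 (blk 10, set 2) → MISS  vc=[17, 22, 6]
8: 0x8b (blk 17, set 1) → VC-HIT  vc=[29, 22, 6]
9: 0xed (blk 29, set 1) → VC-HIT  vc=[17, 22, 6]
10: 0xb4 (blk 22, set 2) → VC-HIT  vc=[17, 10, 6]
11: 0x8c (blk 17, set 1) → VC-HIT  vc=[29, 10, 6]
12: 0x55 (blk 10, set 2) → VC-HIT  vc=[29, 22, 6]
13: 0x88 (blk 17, set 1) → L1-HIT  vc=[29, 22, 6]

OUTCOME = VC-HIT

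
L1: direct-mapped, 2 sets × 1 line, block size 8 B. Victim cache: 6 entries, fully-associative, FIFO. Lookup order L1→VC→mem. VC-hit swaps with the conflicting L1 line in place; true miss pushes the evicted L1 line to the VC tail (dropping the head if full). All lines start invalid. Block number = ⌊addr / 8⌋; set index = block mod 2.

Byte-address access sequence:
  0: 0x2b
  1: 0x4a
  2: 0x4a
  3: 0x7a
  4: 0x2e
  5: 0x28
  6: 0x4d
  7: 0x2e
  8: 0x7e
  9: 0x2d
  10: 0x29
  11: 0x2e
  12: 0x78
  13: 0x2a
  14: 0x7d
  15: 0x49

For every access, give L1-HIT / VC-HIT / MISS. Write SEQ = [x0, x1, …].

SEQ = [MISS, MISS, L1-HIT, MISS, VC-HIT, L1-HIT, VC-HIT, VC-HIT, VC-HIT, VC-HIT, L1-HIT, L1-HIT, VC-HIT, VC-HIT, VC-HIT, VC-HIT]

0: 0x2b (blk 5, set 1) → MISS  vc=[]
1: 0x4a (blk 9, set 1) → MISS  vc=[5]
2: 0x4a (blk 9, set 1) → L1-HIT  vc=[5]
3: 0x7a (blk 15, set 1) → MISS  vc=[5, 9]
4: 0x2e (blk 5, set 1) → VC-HIT  vc=[15, 9]
5: 0x28 (blk 5, set 1) → L1-HIT  vc=[15, 9]
6: 0x4d (blk 9, set 1) → VC-HIT  vc=[15, 5]
7: 0x2e (blk 5, set 1) → VC-HIT  vc=[15, 9]
8: 0x7e (blk 15, set 1) → VC-HIT  vc=[5, 9]
9: 0x2d (blk 5, set 1) → VC-HIT  vc=[15, 9]
10: 0x29 (blk 5, set 1) → L1-HIT  vc=[15, 9]
11: 0x2e (blk 5, set 1) → L1-HIT  vc=[15, 9]
12: 0x78 (blk 15, set 1) → VC-HIT  vc=[5, 9]
13: 0x2a (blk 5, set 1) → VC-HIT  vc=[15, 9]
14: 0x7d (blk 15, set 1) → VC-HIT  vc=[5, 9]
15: 0x49 (blk 9, set 1) → VC-HIT  vc=[5, 15]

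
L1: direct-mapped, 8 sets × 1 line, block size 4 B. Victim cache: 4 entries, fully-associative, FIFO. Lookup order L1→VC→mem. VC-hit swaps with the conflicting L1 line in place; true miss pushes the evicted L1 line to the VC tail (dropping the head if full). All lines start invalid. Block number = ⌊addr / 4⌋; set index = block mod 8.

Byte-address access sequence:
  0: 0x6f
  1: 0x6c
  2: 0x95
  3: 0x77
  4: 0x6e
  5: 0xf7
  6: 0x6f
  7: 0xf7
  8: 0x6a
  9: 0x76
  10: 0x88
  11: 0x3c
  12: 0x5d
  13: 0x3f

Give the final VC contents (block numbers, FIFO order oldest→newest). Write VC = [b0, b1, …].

VC = [37, 61, 26, 23]

0: 0x6f (blk 27, set 3) → MISS  vc=[]
1: 0x6c (blk 27, set 3) → L1-HIT  vc=[]
2: 0x95 (blk 37, set 5) → MISS  vc=[]
3: 0x77 (blk 29, set 5) → MISS  vc=[37]
4: 0x6e (blk 27, set 3) → L1-HIT  vc=[37]
5: 0xf7 (blk 61, set 5) → MISS  vc=[37, 29]
6: 0x6f (blk 27, set 3) → L1-HIT  vc=[37, 29]
7: 0xf7 (blk 61, set 5) → L1-HIT  vc=[37, 29]
8: 0x6a (blk 26, set 2) → MISS  vc=[37, 29]
9: 0x76 (blk 29, set 5) → VC-HIT  vc=[37, 61]
10: 0x88 (blk 34, set 2) → MISS  vc=[37, 61, 26]
11: 0x3c (blk 15, set 7) → MISS  vc=[37, 61, 26]
12: 0x5d (blk 23, set 7) → MISS  vc=[37, 61, 26, 15]
13: 0x3f (blk 15, set 7) → VC-HIT  vc=[37, 61, 26, 23]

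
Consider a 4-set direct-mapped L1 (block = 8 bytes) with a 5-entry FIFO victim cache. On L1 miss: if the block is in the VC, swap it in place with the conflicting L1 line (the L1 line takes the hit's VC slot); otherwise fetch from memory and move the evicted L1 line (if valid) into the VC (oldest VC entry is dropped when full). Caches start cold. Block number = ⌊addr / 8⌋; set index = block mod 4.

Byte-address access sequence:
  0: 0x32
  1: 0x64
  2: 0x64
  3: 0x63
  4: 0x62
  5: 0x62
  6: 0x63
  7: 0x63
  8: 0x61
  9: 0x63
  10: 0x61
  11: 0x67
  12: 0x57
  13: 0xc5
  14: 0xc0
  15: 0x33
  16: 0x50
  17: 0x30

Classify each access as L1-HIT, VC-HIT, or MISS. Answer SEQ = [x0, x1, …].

#0 0x32→b6/s2 MISS; vc=[]
#1 0x64→b12/s0 MISS; vc=[]
#2 0x64→b12/s0 L1-HIT; vc=[]
#3 0x63→b12/s0 L1-HIT; vc=[]
#4 0x62→b12/s0 L1-HIT; vc=[]
#5 0x62→b12/s0 L1-HIT; vc=[]
#6 0x63→b12/s0 L1-HIT; vc=[]
#7 0x63→b12/s0 L1-HIT; vc=[]
#8 0x61→b12/s0 L1-HIT; vc=[]
#9 0x63→b12/s0 L1-HIT; vc=[]
#10 0x61→b12/s0 L1-HIT; vc=[]
#11 0x67→b12/s0 L1-HIT; vc=[]
#12 0x57→b10/s2 MISS; vc=[6]
#13 0xc5→b24/s0 MISS; vc=[6,12]
#14 0xc0→b24/s0 L1-HIT; vc=[6,12]
#15 0x33→b6/s2 VC-HIT; vc=[10,12]
#16 0x50→b10/s2 VC-HIT; vc=[6,12]
#17 0x30→b6/s2 VC-HIT; vc=[10,12]

SEQ = [MISS, MISS, L1-HIT, L1-HIT, L1-HIT, L1-HIT, L1-HIT, L1-HIT, L1-HIT, L1-HIT, L1-HIT, L1-HIT, MISS, MISS, L1-HIT, VC-HIT, VC-HIT, VC-HIT]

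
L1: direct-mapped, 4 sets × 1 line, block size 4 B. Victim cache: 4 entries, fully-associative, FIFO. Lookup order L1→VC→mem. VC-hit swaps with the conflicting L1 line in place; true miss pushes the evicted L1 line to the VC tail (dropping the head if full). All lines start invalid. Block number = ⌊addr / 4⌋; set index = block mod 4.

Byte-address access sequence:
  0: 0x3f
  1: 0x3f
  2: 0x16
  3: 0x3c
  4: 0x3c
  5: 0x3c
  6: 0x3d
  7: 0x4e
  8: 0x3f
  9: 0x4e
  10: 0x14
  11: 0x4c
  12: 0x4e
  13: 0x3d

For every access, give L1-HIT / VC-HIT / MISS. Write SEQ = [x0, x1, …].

SEQ = [MISS, L1-HIT, MISS, L1-HIT, L1-HIT, L1-HIT, L1-HIT, MISS, VC-HIT, VC-HIT, L1-HIT, L1-HIT, L1-HIT, VC-HIT]

0: 0x3f (blk 15, set 3) → MISS  vc=[]
1: 0x3f (blk 15, set 3) → L1-HIT  vc=[]
2: 0x16 (blk 5, set 1) → MISS  vc=[]
3: 0x3c (blk 15, set 3) → L1-HIT  vc=[]
4: 0x3c (blk 15, set 3) → L1-HIT  vc=[]
5: 0x3c (blk 15, set 3) → L1-HIT  vc=[]
6: 0x3d (blk 15, set 3) → L1-HIT  vc=[]
7: 0x4e (blk 19, set 3) → MISS  vc=[15]
8: 0x3f (blk 15, set 3) → VC-HIT  vc=[19]
9: 0x4e (blk 19, set 3) → VC-HIT  vc=[15]
10: 0x14 (blk 5, set 1) → L1-HIT  vc=[15]
11: 0x4c (blk 19, set 3) → L1-HIT  vc=[15]
12: 0x4e (blk 19, set 3) → L1-HIT  vc=[15]
13: 0x3d (blk 15, set 3) → VC-HIT  vc=[19]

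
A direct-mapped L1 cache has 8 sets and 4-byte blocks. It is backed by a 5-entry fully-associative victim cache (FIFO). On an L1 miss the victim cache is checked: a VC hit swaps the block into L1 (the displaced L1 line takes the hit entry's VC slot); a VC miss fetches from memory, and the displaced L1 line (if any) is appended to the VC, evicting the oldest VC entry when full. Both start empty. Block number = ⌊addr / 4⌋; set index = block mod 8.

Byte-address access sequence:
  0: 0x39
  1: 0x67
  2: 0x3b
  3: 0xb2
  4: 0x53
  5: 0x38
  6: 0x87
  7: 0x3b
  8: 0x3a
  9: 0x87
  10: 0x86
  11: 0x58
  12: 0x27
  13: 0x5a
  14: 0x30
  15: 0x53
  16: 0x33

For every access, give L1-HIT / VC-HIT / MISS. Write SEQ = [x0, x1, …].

#0 0x39→b14/s6 MISS; vc=[]
#1 0x67→b25/s1 MISS; vc=[]
#2 0x3b→b14/s6 L1-HIT; vc=[]
#3 0xb2→b44/s4 MISS; vc=[]
#4 0x53→b20/s4 MISS; vc=[44]
#5 0x38→b14/s6 L1-HIT; vc=[44]
#6 0x87→b33/s1 MISS; vc=[44,25]
#7 0x3b→b14/s6 L1-HIT; vc=[44,25]
#8 0x3a→b14/s6 L1-HIT; vc=[44,25]
#9 0x87→b33/s1 L1-HIT; vc=[44,25]
#10 0x86→b33/s1 L1-HIT; vc=[44,25]
#11 0x58→b22/s6 MISS; vc=[44,25,14]
#12 0x27→b9/s1 MISS; vc=[44,25,14,33]
#13 0x5a→b22/s6 L1-HIT; vc=[44,25,14,33]
#14 0x30→b12/s4 MISS; vc=[44,25,14,33,20]
#15 0x53→b20/s4 VC-HIT; vc=[44,25,14,33,12]
#16 0x33→b12/s4 VC-HIT; vc=[44,25,14,33,20]

SEQ = [MISS, MISS, L1-HIT, MISS, MISS, L1-HIT, MISS, L1-HIT, L1-HIT, L1-HIT, L1-HIT, MISS, MISS, L1-HIT, MISS, VC-HIT, VC-HIT]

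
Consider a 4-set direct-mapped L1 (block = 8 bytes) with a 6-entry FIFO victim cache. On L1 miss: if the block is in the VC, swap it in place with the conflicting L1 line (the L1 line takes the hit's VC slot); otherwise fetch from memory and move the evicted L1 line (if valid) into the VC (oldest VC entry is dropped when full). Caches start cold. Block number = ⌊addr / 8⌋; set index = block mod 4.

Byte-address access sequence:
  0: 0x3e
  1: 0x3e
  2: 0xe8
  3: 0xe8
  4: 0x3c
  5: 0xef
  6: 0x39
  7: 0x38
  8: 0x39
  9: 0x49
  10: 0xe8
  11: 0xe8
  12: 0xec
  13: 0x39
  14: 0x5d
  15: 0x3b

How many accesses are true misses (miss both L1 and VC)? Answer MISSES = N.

MISSES = 4

  [0] addr=0x3e blk=7 s=3: MISS | VC []
  [1] addr=0x3e blk=7 s=3: L1-HIT | VC []
  [2] addr=0xe8 blk=29 s=1: MISS | VC []
  [3] addr=0xe8 blk=29 s=1: L1-HIT | VC []
  [4] addr=0x3c blk=7 s=3: L1-HIT | VC []
  [5] addr=0xef blk=29 s=1: L1-HIT | VC []
  [6] addr=0x39 blk=7 s=3: L1-HIT | VC []
  [7] addr=0x38 blk=7 s=3: L1-HIT | VC []
  [8] addr=0x39 blk=7 s=3: L1-HIT | VC []
  [9] addr=0x49 blk=9 s=1: MISS | VC [29]
  [10] addr=0xe8 blk=29 s=1: VC-HIT | VC [9]
  [11] addr=0xe8 blk=29 s=1: L1-HIT | VC [9]
  [12] addr=0xec blk=29 s=1: L1-HIT | VC [9]
  [13] addr=0x39 blk=7 s=3: L1-HIT | VC [9]
  [14] addr=0x5d blk=11 s=3: MISS | VC [9, 7]
  [15] addr=0x3b blk=7 s=3: VC-HIT | VC [9, 11]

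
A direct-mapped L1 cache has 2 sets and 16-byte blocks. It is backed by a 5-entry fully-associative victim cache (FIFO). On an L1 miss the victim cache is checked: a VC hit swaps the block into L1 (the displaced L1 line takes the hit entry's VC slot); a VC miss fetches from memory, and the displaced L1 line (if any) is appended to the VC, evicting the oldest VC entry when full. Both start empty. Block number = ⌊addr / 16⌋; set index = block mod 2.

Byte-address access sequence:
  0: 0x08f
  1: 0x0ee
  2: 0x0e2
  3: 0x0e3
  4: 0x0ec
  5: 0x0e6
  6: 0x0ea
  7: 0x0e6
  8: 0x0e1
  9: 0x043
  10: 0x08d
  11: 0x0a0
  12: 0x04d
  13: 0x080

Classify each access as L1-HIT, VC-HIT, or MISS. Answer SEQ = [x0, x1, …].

SEQ = [MISS, MISS, L1-HIT, L1-HIT, L1-HIT, L1-HIT, L1-HIT, L1-HIT, L1-HIT, MISS, VC-HIT, MISS, VC-HIT, VC-HIT]

  [0] addr=0x8f blk=8 s=0: MISS | VC []
  [1] addr=0xee blk=14 s=0: MISS | VC [8]
  [2] addr=0xe2 blk=14 s=0: L1-HIT | VC [8]
  [3] addr=0xe3 blk=14 s=0: L1-HIT | VC [8]
  [4] addr=0xec blk=14 s=0: L1-HIT | VC [8]
  [5] addr=0xe6 blk=14 s=0: L1-HIT | VC [8]
  [6] addr=0xea blk=14 s=0: L1-HIT | VC [8]
  [7] addr=0xe6 blk=14 s=0: L1-HIT | VC [8]
  [8] addr=0xe1 blk=14 s=0: L1-HIT | VC [8]
  [9] addr=0x43 blk=4 s=0: MISS | VC [8, 14]
  [10] addr=0x8d blk=8 s=0: VC-HIT | VC [4, 14]
  [11] addr=0xa0 blk=10 s=0: MISS | VC [4, 14, 8]
  [12] addr=0x4d blk=4 s=0: VC-HIT | VC [10, 14, 8]
  [13] addr=0x80 blk=8 s=0: VC-HIT | VC [10, 14, 4]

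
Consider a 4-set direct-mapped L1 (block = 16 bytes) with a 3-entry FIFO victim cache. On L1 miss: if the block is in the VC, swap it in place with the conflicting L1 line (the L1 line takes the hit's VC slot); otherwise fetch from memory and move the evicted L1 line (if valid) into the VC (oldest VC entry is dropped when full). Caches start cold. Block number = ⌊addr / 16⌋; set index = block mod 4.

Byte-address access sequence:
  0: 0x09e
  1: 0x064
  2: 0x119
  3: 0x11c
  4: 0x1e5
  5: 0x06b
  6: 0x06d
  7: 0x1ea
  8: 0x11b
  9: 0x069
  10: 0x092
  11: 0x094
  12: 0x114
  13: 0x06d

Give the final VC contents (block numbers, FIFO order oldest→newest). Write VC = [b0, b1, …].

VC = [9, 30]

#0 0x9e→b9/s1 MISS; vc=[]
#1 0x64→b6/s2 MISS; vc=[]
#2 0x119→b17/s1 MISS; vc=[9]
#3 0x11c→b17/s1 L1-HIT; vc=[9]
#4 0x1e5→b30/s2 MISS; vc=[9,6]
#5 0x6b→b6/s2 VC-HIT; vc=[9,30]
#6 0x6d→b6/s2 L1-HIT; vc=[9,30]
#7 0x1ea→b30/s2 VC-HIT; vc=[9,6]
#8 0x11b→b17/s1 L1-HIT; vc=[9,6]
#9 0x69→b6/s2 VC-HIT; vc=[9,30]
#10 0x92→b9/s1 VC-HIT; vc=[17,30]
#11 0x94→b9/s1 L1-HIT; vc=[17,30]
#12 0x114→b17/s1 VC-HIT; vc=[9,30]
#13 0x6d→b6/s2 L1-HIT; vc=[9,30]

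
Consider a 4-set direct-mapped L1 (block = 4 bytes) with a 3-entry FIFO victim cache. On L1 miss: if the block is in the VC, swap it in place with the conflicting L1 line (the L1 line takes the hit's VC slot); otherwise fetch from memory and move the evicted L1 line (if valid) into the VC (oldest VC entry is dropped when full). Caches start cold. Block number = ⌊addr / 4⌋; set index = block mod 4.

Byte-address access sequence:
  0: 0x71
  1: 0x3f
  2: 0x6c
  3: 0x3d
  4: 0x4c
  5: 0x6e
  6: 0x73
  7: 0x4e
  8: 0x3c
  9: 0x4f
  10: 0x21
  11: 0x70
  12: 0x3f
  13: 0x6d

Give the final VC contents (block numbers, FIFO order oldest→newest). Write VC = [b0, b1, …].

0: 0x71 (blk 28, set 0) → MISS  vc=[]
1: 0x3f (blk 15, set 3) → MISS  vc=[]
2: 0x6c (blk 27, set 3) → MISS  vc=[15]
3: 0x3d (blk 15, set 3) → VC-HIT  vc=[27]
4: 0x4c (blk 19, set 3) → MISS  vc=[27, 15]
5: 0x6e (blk 27, set 3) → VC-HIT  vc=[19, 15]
6: 0x73 (blk 28, set 0) → L1-HIT  vc=[19, 15]
7: 0x4e (blk 19, set 3) → VC-HIT  vc=[27, 15]
8: 0x3c (blk 15, set 3) → VC-HIT  vc=[27, 19]
9: 0x4f (blk 19, set 3) → VC-HIT  vc=[27, 15]
10: 0x21 (blk 8, set 0) → MISS  vc=[27, 15, 28]
11: 0x70 (blk 28, set 0) → VC-HIT  vc=[27, 15, 8]
12: 0x3f (blk 15, set 3) → VC-HIT  vc=[27, 19, 8]
13: 0x6d (blk 27, set 3) → VC-HIT  vc=[15, 19, 8]

VC = [15, 19, 8]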